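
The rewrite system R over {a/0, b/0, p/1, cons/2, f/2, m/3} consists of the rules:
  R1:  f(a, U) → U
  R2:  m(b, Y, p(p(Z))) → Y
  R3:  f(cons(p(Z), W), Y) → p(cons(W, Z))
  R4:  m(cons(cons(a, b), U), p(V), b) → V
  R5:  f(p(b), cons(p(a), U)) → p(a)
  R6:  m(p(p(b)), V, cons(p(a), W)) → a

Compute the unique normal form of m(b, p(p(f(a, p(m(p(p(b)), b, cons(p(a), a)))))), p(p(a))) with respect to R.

p(p(p(a)))

1. m(b, p(p(f(a, p(m(p(p(b)), b, cons(p(a), a)))))), p(p(a)))  →  p(p(f(a, p(m(p(p(b)), b, cons(p(a), a))))))   [R2 at ε]
2. p(p(f(a, p(m(p(p(b)), b, cons(p(a), a))))))  →  p(p(p(m(p(p(b)), b, cons(p(a), a)))))   [R1 at 1.1]
3. p(p(p(m(p(p(b)), b, cons(p(a), a)))))  →  p(p(p(a)))   [R6 at 1.1.1]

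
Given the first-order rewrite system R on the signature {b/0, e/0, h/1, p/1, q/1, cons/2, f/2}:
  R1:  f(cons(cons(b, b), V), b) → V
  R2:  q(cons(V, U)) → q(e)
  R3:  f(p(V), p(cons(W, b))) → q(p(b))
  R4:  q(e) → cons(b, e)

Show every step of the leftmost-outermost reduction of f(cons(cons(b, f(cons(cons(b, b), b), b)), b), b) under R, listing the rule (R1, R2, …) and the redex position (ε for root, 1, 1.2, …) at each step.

1. f(cons(cons(b, f(cons(cons(b, b), b), b)), b), b)  →  f(cons(cons(b, b), b), b)   [R1 at 1.1.2]
2. f(cons(cons(b, b), b), b)  →  b   [R1 at ε]

b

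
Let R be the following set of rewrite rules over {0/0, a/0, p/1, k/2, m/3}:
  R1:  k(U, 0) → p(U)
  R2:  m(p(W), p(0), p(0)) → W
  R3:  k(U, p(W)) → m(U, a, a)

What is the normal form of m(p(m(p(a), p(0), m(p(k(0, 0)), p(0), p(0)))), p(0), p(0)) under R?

a

1. m(p(m(p(a), p(0), m(p(k(0, 0)), p(0), p(0)))), p(0), p(0))  →  m(p(a), p(0), m(p(k(0, 0)), p(0), p(0)))   [R2 at ε]
2. m(p(a), p(0), m(p(k(0, 0)), p(0), p(0)))  →  m(p(a), p(0), k(0, 0))   [R2 at 3]
3. m(p(a), p(0), k(0, 0))  →  m(p(a), p(0), p(0))   [R1 at 3]
4. m(p(a), p(0), p(0))  →  a   [R2 at ε]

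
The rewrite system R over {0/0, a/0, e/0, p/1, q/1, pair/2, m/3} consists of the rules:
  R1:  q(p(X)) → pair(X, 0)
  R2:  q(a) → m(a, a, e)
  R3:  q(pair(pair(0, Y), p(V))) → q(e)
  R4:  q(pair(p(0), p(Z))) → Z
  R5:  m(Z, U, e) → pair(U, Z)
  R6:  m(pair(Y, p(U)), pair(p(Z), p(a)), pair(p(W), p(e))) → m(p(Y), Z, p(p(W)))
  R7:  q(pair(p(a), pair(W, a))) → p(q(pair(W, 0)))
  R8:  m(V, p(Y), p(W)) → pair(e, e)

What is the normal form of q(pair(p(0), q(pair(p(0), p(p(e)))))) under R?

1. q(pair(p(0), q(pair(p(0), p(p(e))))))  →  q(pair(p(0), p(e)))   [R4 at 1.2]
2. q(pair(p(0), p(e)))  →  e   [R4 at ε]

e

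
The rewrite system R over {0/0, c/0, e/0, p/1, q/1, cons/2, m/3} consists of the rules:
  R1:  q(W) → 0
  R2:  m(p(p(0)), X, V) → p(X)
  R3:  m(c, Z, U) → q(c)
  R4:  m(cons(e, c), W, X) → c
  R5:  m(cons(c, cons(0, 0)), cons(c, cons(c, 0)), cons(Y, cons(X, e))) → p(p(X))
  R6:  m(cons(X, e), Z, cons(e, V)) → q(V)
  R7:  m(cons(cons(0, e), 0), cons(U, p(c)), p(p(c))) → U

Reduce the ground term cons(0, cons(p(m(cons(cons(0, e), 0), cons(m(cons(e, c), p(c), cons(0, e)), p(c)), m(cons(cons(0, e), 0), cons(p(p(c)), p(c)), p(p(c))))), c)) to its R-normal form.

cons(0, cons(p(c), c))

1. cons(0, cons(p(m(cons(cons(0, e), 0), cons(m(cons(e, c), p(c), cons(0, e)), p(c)), m(cons(cons(0, e), 0), cons(p(p(c)), p(c)), p(p(c))))), c))  →  cons(0, cons(p(m(cons(cons(0, e), 0), cons(c, p(c)), m(cons(cons(0, e), 0), cons(p(p(c)), p(c)), p(p(c))))), c))   [R4 at 2.1.1.2.1]
2. cons(0, cons(p(m(cons(cons(0, e), 0), cons(c, p(c)), m(cons(cons(0, e), 0), cons(p(p(c)), p(c)), p(p(c))))), c))  →  cons(0, cons(p(m(cons(cons(0, e), 0), cons(c, p(c)), p(p(c)))), c))   [R7 at 2.1.1.3]
3. cons(0, cons(p(m(cons(cons(0, e), 0), cons(c, p(c)), p(p(c)))), c))  →  cons(0, cons(p(c), c))   [R7 at 2.1.1]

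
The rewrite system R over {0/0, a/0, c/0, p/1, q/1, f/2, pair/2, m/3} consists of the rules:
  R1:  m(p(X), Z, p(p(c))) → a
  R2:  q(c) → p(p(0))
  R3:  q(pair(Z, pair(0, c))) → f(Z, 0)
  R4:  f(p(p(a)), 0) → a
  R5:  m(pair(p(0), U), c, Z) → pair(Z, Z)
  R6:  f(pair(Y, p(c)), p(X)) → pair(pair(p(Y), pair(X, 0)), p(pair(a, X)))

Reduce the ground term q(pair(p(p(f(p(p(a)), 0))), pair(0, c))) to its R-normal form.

1. q(pair(p(p(f(p(p(a)), 0))), pair(0, c)))  →  f(p(p(f(p(p(a)), 0))), 0)   [R3 at ε]
2. f(p(p(f(p(p(a)), 0))), 0)  →  f(p(p(a)), 0)   [R4 at 1.1.1]
3. f(p(p(a)), 0)  →  a   [R4 at ε]

a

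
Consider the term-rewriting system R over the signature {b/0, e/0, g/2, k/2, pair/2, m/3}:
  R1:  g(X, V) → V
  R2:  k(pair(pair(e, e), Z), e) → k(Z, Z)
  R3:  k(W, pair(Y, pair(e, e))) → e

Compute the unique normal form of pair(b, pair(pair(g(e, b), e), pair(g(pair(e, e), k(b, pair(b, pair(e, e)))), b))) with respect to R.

pair(b, pair(pair(b, e), pair(e, b)))

1. pair(b, pair(pair(g(e, b), e), pair(g(pair(e, e), k(b, pair(b, pair(e, e)))), b)))  →  pair(b, pair(pair(b, e), pair(g(pair(e, e), k(b, pair(b, pair(e, e)))), b)))   [R1 at 2.1.1]
2. pair(b, pair(pair(b, e), pair(g(pair(e, e), k(b, pair(b, pair(e, e)))), b)))  →  pair(b, pair(pair(b, e), pair(k(b, pair(b, pair(e, e))), b)))   [R1 at 2.2.1]
3. pair(b, pair(pair(b, e), pair(k(b, pair(b, pair(e, e))), b)))  →  pair(b, pair(pair(b, e), pair(e, b)))   [R3 at 2.2.1]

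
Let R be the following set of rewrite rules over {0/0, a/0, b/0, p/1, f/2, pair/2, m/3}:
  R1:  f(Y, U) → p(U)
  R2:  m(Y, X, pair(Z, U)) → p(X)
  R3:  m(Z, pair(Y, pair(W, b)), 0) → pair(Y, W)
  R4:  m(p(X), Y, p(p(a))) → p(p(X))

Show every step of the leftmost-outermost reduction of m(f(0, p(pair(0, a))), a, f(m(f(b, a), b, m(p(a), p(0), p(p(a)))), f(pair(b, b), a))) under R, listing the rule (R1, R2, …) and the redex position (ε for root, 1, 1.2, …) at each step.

p(p(p(pair(0, a))))

1. m(f(0, p(pair(0, a))), a, f(m(f(b, a), b, m(p(a), p(0), p(p(a)))), f(pair(b, b), a)))  →  m(p(p(pair(0, a))), a, f(m(f(b, a), b, m(p(a), p(0), p(p(a)))), f(pair(b, b), a)))   [R1 at 1]
2. m(p(p(pair(0, a))), a, f(m(f(b, a), b, m(p(a), p(0), p(p(a)))), f(pair(b, b), a)))  →  m(p(p(pair(0, a))), a, p(f(pair(b, b), a)))   [R1 at 3]
3. m(p(p(pair(0, a))), a, p(f(pair(b, b), a)))  →  m(p(p(pair(0, a))), a, p(p(a)))   [R1 at 3.1]
4. m(p(p(pair(0, a))), a, p(p(a)))  →  p(p(p(pair(0, a))))   [R4 at ε]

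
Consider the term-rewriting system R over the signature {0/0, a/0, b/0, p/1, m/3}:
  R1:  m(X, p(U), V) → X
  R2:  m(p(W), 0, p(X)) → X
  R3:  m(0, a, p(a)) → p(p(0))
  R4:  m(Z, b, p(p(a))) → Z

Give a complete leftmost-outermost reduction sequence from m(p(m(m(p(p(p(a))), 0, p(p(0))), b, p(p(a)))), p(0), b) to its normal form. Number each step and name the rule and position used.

p(p(0))

1. m(p(m(m(p(p(p(a))), 0, p(p(0))), b, p(p(a)))), p(0), b)  →  p(m(m(p(p(p(a))), 0, p(p(0))), b, p(p(a))))   [R1 at ε]
2. p(m(m(p(p(p(a))), 0, p(p(0))), b, p(p(a))))  →  p(m(p(p(p(a))), 0, p(p(0))))   [R4 at 1]
3. p(m(p(p(p(a))), 0, p(p(0))))  →  p(p(0))   [R2 at 1]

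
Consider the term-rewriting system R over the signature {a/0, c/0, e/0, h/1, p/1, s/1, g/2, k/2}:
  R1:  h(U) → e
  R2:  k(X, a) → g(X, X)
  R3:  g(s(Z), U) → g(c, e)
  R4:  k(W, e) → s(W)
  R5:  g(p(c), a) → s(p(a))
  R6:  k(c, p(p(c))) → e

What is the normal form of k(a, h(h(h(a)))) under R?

1. k(a, h(h(h(a))))  →  k(a, e)   [R1 at 2]
2. k(a, e)  →  s(a)   [R4 at ε]

s(a)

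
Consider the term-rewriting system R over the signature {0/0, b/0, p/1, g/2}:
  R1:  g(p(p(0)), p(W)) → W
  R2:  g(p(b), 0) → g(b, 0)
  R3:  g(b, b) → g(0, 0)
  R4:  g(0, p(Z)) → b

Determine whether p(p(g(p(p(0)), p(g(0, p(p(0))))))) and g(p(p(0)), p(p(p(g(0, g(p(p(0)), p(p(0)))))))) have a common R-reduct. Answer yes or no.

Reduce t₁ = p(p(g(p(p(0)), p(g(0, p(p(0))))))):
1. p(p(g(p(p(0)), p(g(0, p(p(0)))))))  →  p(p(g(0, p(p(0)))))   [R1 at 1.1]
2. p(p(g(0, p(p(0)))))  →  p(p(b))   [R4 at 1.1]

Reduce t₂ = g(p(p(0)), p(p(p(g(0, g(p(p(0)), p(p(0)))))))):
1. g(p(p(0)), p(p(p(g(0, g(p(p(0)), p(p(0))))))))  →  p(p(g(0, g(p(p(0)), p(p(0))))))   [R1 at ε]
2. p(p(g(0, g(p(p(0)), p(p(0))))))  →  p(p(g(0, p(0))))   [R1 at 1.1.2]
3. p(p(g(0, p(0))))  →  p(p(b))   [R4 at 1.1]

yes — NF(t₁) = p(p(b)), NF(t₂) = p(p(b))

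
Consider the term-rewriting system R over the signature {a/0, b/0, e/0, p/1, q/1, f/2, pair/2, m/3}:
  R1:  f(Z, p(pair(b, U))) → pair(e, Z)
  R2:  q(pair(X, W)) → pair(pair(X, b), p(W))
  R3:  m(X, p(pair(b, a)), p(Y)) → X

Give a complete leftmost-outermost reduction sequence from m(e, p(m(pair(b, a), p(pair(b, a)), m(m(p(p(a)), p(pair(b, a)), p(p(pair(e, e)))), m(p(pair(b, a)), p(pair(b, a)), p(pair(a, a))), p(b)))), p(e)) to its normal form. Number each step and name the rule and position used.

e

1. m(e, p(m(pair(b, a), p(pair(b, a)), m(m(p(p(a)), p(pair(b, a)), p(p(pair(e, e)))), m(p(pair(b, a)), p(pair(b, a)), p(pair(a, a))), p(b)))), p(e))  →  m(e, p(m(pair(b, a), p(pair(b, a)), m(p(p(a)), m(p(pair(b, a)), p(pair(b, a)), p(pair(a, a))), p(b)))), p(e))   [R3 at 2.1.3.1]
2. m(e, p(m(pair(b, a), p(pair(b, a)), m(p(p(a)), m(p(pair(b, a)), p(pair(b, a)), p(pair(a, a))), p(b)))), p(e))  →  m(e, p(m(pair(b, a), p(pair(b, a)), m(p(p(a)), p(pair(b, a)), p(b)))), p(e))   [R3 at 2.1.3.2]
3. m(e, p(m(pair(b, a), p(pair(b, a)), m(p(p(a)), p(pair(b, a)), p(b)))), p(e))  →  m(e, p(m(pair(b, a), p(pair(b, a)), p(p(a)))), p(e))   [R3 at 2.1.3]
4. m(e, p(m(pair(b, a), p(pair(b, a)), p(p(a)))), p(e))  →  m(e, p(pair(b, a)), p(e))   [R3 at 2.1]
5. m(e, p(pair(b, a)), p(e))  →  e   [R3 at ε]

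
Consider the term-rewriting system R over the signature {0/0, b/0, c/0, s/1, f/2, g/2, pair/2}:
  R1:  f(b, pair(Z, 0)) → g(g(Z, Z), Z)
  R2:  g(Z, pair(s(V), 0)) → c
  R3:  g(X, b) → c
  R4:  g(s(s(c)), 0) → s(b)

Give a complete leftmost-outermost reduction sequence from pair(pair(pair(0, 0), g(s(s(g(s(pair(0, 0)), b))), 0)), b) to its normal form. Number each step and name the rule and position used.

1. pair(pair(pair(0, 0), g(s(s(g(s(pair(0, 0)), b))), 0)), b)  →  pair(pair(pair(0, 0), g(s(s(c)), 0)), b)   [R3 at 1.2.1.1.1]
2. pair(pair(pair(0, 0), g(s(s(c)), 0)), b)  →  pair(pair(pair(0, 0), s(b)), b)   [R4 at 1.2]

pair(pair(pair(0, 0), s(b)), b)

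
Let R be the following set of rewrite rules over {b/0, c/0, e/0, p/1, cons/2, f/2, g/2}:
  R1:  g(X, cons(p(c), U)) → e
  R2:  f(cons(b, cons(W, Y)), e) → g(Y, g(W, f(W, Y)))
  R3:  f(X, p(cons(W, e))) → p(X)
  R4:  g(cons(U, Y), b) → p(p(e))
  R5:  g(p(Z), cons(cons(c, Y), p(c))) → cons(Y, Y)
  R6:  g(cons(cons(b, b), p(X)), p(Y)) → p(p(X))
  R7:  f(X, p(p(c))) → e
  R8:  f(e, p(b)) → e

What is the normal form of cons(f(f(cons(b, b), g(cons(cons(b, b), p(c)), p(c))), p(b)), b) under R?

cons(e, b)

1. cons(f(f(cons(b, b), g(cons(cons(b, b), p(c)), p(c))), p(b)), b)  →  cons(f(f(cons(b, b), p(p(c))), p(b)), b)   [R6 at 1.1.2]
2. cons(f(f(cons(b, b), p(p(c))), p(b)), b)  →  cons(f(e, p(b)), b)   [R7 at 1.1]
3. cons(f(e, p(b)), b)  →  cons(e, b)   [R8 at 1]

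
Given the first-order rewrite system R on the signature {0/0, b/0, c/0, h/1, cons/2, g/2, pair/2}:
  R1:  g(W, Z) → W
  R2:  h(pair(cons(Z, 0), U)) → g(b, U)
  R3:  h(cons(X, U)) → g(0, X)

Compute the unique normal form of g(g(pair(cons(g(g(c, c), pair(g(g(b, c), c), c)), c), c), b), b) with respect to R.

pair(cons(c, c), c)

1. g(g(pair(cons(g(g(c, c), pair(g(g(b, c), c), c)), c), c), b), b)  →  g(pair(cons(g(g(c, c), pair(g(g(b, c), c), c)), c), c), b)   [R1 at ε]
2. g(pair(cons(g(g(c, c), pair(g(g(b, c), c), c)), c), c), b)  →  pair(cons(g(g(c, c), pair(g(g(b, c), c), c)), c), c)   [R1 at ε]
3. pair(cons(g(g(c, c), pair(g(g(b, c), c), c)), c), c)  →  pair(cons(g(c, c), c), c)   [R1 at 1.1]
4. pair(cons(g(c, c), c), c)  →  pair(cons(c, c), c)   [R1 at 1.1]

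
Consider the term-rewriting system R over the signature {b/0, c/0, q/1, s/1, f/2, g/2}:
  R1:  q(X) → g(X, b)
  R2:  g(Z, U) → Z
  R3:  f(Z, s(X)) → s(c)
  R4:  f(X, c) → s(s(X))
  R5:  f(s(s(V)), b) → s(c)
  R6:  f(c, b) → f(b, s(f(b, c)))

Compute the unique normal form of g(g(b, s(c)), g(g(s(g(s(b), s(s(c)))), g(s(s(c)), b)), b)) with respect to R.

1. g(g(b, s(c)), g(g(s(g(s(b), s(s(c)))), g(s(s(c)), b)), b))  →  g(b, s(c))   [R2 at ε]
2. g(b, s(c))  →  b   [R2 at ε]

b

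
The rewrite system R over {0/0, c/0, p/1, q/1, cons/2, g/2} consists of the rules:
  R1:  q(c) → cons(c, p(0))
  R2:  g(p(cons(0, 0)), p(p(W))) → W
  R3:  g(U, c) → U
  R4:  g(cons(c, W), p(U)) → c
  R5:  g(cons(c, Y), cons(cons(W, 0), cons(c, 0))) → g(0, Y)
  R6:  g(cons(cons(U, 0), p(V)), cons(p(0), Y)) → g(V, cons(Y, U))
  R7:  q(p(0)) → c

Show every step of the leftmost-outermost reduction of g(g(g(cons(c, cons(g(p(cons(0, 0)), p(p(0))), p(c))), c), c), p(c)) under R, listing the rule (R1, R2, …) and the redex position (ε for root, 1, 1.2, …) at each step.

c

1. g(g(g(cons(c, cons(g(p(cons(0, 0)), p(p(0))), p(c))), c), c), p(c))  →  g(g(cons(c, cons(g(p(cons(0, 0)), p(p(0))), p(c))), c), p(c))   [R3 at 1]
2. g(g(cons(c, cons(g(p(cons(0, 0)), p(p(0))), p(c))), c), p(c))  →  g(cons(c, cons(g(p(cons(0, 0)), p(p(0))), p(c))), p(c))   [R3 at 1]
3. g(cons(c, cons(g(p(cons(0, 0)), p(p(0))), p(c))), p(c))  →  c   [R4 at ε]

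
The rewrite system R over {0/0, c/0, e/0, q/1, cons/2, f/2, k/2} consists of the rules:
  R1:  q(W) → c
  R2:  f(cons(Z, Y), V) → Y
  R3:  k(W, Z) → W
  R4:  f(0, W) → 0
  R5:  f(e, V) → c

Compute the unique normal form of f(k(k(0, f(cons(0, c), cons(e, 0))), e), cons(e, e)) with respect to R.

0

1. f(k(k(0, f(cons(0, c), cons(e, 0))), e), cons(e, e))  →  f(k(0, f(cons(0, c), cons(e, 0))), cons(e, e))   [R3 at 1]
2. f(k(0, f(cons(0, c), cons(e, 0))), cons(e, e))  →  f(0, cons(e, e))   [R3 at 1]
3. f(0, cons(e, e))  →  0   [R4 at ε]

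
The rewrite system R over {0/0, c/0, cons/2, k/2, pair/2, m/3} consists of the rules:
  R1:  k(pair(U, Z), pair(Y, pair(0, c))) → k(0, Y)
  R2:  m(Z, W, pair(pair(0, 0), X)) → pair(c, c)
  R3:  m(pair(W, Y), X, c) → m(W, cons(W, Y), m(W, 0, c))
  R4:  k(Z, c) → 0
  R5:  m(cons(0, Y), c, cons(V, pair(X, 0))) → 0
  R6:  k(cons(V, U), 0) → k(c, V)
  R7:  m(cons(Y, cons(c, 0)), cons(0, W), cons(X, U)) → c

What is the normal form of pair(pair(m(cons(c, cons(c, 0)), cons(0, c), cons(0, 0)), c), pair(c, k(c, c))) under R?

1. pair(pair(m(cons(c, cons(c, 0)), cons(0, c), cons(0, 0)), c), pair(c, k(c, c)))  →  pair(pair(c, c), pair(c, k(c, c)))   [R7 at 1.1]
2. pair(pair(c, c), pair(c, k(c, c)))  →  pair(pair(c, c), pair(c, 0))   [R4 at 2.2]

pair(pair(c, c), pair(c, 0))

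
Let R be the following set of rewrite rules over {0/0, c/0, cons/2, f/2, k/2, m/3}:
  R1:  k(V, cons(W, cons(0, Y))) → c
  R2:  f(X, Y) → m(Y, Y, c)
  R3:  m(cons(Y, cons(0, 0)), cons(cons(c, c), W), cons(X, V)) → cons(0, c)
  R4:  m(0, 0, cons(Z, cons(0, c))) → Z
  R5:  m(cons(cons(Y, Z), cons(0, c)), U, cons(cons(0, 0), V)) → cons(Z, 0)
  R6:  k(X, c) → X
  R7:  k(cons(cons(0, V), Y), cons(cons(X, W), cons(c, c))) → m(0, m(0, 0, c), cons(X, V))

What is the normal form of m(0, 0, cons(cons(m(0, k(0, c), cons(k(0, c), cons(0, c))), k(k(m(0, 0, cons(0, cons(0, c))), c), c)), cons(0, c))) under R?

cons(0, 0)

1. m(0, 0, cons(cons(m(0, k(0, c), cons(k(0, c), cons(0, c))), k(k(m(0, 0, cons(0, cons(0, c))), c), c)), cons(0, c)))  →  cons(m(0, k(0, c), cons(k(0, c), cons(0, c))), k(k(m(0, 0, cons(0, cons(0, c))), c), c))   [R4 at ε]
2. cons(m(0, k(0, c), cons(k(0, c), cons(0, c))), k(k(m(0, 0, cons(0, cons(0, c))), c), c))  →  cons(m(0, 0, cons(k(0, c), cons(0, c))), k(k(m(0, 0, cons(0, cons(0, c))), c), c))   [R6 at 1.2]
3. cons(m(0, 0, cons(k(0, c), cons(0, c))), k(k(m(0, 0, cons(0, cons(0, c))), c), c))  →  cons(k(0, c), k(k(m(0, 0, cons(0, cons(0, c))), c), c))   [R4 at 1]
4. cons(k(0, c), k(k(m(0, 0, cons(0, cons(0, c))), c), c))  →  cons(0, k(k(m(0, 0, cons(0, cons(0, c))), c), c))   [R6 at 1]
5. cons(0, k(k(m(0, 0, cons(0, cons(0, c))), c), c))  →  cons(0, k(m(0, 0, cons(0, cons(0, c))), c))   [R6 at 2]
6. cons(0, k(m(0, 0, cons(0, cons(0, c))), c))  →  cons(0, m(0, 0, cons(0, cons(0, c))))   [R6 at 2]
7. cons(0, m(0, 0, cons(0, cons(0, c))))  →  cons(0, 0)   [R4 at 2]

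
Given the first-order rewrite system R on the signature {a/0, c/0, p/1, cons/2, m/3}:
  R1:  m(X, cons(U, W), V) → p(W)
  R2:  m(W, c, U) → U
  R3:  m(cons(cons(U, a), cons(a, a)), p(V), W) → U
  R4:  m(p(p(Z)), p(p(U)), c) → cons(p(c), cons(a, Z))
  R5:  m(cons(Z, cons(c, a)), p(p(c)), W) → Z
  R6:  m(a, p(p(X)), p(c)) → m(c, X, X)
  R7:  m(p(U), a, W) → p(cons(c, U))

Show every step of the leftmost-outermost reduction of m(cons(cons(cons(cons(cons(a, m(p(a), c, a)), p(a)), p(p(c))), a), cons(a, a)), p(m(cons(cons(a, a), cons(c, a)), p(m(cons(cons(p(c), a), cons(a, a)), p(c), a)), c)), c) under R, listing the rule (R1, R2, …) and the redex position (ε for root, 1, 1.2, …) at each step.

1. m(cons(cons(cons(cons(cons(a, m(p(a), c, a)), p(a)), p(p(c))), a), cons(a, a)), p(m(cons(cons(a, a), cons(c, a)), p(m(cons(cons(p(c), a), cons(a, a)), p(c), a)), c)), c)  →  cons(cons(cons(a, m(p(a), c, a)), p(a)), p(p(c)))   [R3 at ε]
2. cons(cons(cons(a, m(p(a), c, a)), p(a)), p(p(c)))  →  cons(cons(cons(a, a), p(a)), p(p(c)))   [R2 at 1.1.2]

cons(cons(cons(a, a), p(a)), p(p(c)))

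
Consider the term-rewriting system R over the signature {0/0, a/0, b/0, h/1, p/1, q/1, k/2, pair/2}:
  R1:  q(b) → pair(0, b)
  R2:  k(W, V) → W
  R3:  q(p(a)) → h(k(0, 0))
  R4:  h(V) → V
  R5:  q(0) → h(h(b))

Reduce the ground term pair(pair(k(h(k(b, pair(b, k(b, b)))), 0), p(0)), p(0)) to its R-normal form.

1. pair(pair(k(h(k(b, pair(b, k(b, b)))), 0), p(0)), p(0))  →  pair(pair(h(k(b, pair(b, k(b, b)))), p(0)), p(0))   [R2 at 1.1]
2. pair(pair(h(k(b, pair(b, k(b, b)))), p(0)), p(0))  →  pair(pair(k(b, pair(b, k(b, b))), p(0)), p(0))   [R4 at 1.1]
3. pair(pair(k(b, pair(b, k(b, b))), p(0)), p(0))  →  pair(pair(b, p(0)), p(0))   [R2 at 1.1]

pair(pair(b, p(0)), p(0))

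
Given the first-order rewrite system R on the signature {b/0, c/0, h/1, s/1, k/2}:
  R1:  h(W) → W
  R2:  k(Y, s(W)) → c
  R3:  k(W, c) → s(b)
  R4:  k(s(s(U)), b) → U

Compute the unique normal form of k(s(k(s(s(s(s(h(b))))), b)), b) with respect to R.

1. k(s(k(s(s(s(s(h(b))))), b)), b)  →  k(s(s(s(h(b)))), b)   [R4 at 1.1]
2. k(s(s(s(h(b)))), b)  →  s(h(b))   [R4 at ε]
3. s(h(b))  →  s(b)   [R1 at 1]

s(b)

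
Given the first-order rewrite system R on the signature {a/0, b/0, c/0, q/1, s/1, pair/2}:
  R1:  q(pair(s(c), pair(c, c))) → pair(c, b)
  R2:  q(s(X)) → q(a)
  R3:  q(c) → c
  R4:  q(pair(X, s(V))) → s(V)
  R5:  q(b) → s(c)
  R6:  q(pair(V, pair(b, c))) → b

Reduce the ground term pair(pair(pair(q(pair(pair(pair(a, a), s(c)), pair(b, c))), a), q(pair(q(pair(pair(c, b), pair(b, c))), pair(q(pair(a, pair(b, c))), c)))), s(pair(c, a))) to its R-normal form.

pair(pair(pair(b, a), b), s(pair(c, a)))

1. pair(pair(pair(q(pair(pair(pair(a, a), s(c)), pair(b, c))), a), q(pair(q(pair(pair(c, b), pair(b, c))), pair(q(pair(a, pair(b, c))), c)))), s(pair(c, a)))  →  pair(pair(pair(b, a), q(pair(q(pair(pair(c, b), pair(b, c))), pair(q(pair(a, pair(b, c))), c)))), s(pair(c, a)))   [R6 at 1.1.1]
2. pair(pair(pair(b, a), q(pair(q(pair(pair(c, b), pair(b, c))), pair(q(pair(a, pair(b, c))), c)))), s(pair(c, a)))  →  pair(pair(pair(b, a), q(pair(b, pair(q(pair(a, pair(b, c))), c)))), s(pair(c, a)))   [R6 at 1.2.1.1]
3. pair(pair(pair(b, a), q(pair(b, pair(q(pair(a, pair(b, c))), c)))), s(pair(c, a)))  →  pair(pair(pair(b, a), q(pair(b, pair(b, c)))), s(pair(c, a)))   [R6 at 1.2.1.2.1]
4. pair(pair(pair(b, a), q(pair(b, pair(b, c)))), s(pair(c, a)))  →  pair(pair(pair(b, a), b), s(pair(c, a)))   [R6 at 1.2]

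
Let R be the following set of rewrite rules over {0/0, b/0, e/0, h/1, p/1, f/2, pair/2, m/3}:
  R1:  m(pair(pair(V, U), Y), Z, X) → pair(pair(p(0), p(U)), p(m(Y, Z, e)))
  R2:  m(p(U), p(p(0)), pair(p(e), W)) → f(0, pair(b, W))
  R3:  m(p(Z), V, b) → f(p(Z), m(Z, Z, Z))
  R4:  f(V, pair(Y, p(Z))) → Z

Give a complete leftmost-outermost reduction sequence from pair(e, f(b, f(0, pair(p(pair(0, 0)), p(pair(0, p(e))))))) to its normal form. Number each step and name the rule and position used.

1. pair(e, f(b, f(0, pair(p(pair(0, 0)), p(pair(0, p(e)))))))  →  pair(e, f(b, pair(0, p(e))))   [R4 at 2.2]
2. pair(e, f(b, pair(0, p(e))))  →  pair(e, e)   [R4 at 2]

pair(e, e)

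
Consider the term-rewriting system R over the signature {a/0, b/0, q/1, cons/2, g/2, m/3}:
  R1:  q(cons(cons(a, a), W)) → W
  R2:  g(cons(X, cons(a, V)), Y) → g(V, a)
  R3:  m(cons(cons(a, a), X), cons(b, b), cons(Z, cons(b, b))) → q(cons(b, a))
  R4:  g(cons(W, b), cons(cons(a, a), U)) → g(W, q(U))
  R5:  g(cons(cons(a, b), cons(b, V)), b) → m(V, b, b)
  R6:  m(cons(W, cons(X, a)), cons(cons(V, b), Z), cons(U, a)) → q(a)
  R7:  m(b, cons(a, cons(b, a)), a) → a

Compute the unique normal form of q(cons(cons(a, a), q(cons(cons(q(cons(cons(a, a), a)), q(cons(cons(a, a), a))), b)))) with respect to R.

1. q(cons(cons(a, a), q(cons(cons(q(cons(cons(a, a), a)), q(cons(cons(a, a), a))), b))))  →  q(cons(cons(q(cons(cons(a, a), a)), q(cons(cons(a, a), a))), b))   [R1 at ε]
2. q(cons(cons(q(cons(cons(a, a), a)), q(cons(cons(a, a), a))), b))  →  q(cons(cons(a, q(cons(cons(a, a), a))), b))   [R1 at 1.1.1]
3. q(cons(cons(a, q(cons(cons(a, a), a))), b))  →  q(cons(cons(a, a), b))   [R1 at 1.1.2]
4. q(cons(cons(a, a), b))  →  b   [R1 at ε]

b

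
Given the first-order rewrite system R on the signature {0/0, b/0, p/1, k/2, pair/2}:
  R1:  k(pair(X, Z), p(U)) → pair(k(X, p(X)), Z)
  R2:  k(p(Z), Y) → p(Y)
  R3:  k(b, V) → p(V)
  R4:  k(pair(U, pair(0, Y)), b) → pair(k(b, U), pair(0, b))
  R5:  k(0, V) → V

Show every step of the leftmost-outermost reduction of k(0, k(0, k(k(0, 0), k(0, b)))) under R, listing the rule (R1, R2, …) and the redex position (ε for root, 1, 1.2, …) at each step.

b

1. k(0, k(0, k(k(0, 0), k(0, b))))  →  k(0, k(k(0, 0), k(0, b)))   [R5 at ε]
2. k(0, k(k(0, 0), k(0, b)))  →  k(k(0, 0), k(0, b))   [R5 at ε]
3. k(k(0, 0), k(0, b))  →  k(0, k(0, b))   [R5 at 1]
4. k(0, k(0, b))  →  k(0, b)   [R5 at ε]
5. k(0, b)  →  b   [R5 at ε]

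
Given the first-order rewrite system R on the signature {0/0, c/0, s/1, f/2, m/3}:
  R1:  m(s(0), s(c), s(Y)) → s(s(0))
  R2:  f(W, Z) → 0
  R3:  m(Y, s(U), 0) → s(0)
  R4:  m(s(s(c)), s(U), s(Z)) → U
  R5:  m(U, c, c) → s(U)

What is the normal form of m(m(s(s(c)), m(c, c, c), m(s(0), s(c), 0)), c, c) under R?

1. m(m(s(s(c)), m(c, c, c), m(s(0), s(c), 0)), c, c)  →  s(m(s(s(c)), m(c, c, c), m(s(0), s(c), 0)))   [R5 at ε]
2. s(m(s(s(c)), m(c, c, c), m(s(0), s(c), 0)))  →  s(m(s(s(c)), s(c), m(s(0), s(c), 0)))   [R5 at 1.2]
3. s(m(s(s(c)), s(c), m(s(0), s(c), 0)))  →  s(m(s(s(c)), s(c), s(0)))   [R3 at 1.3]
4. s(m(s(s(c)), s(c), s(0)))  →  s(c)   [R4 at 1]

s(c)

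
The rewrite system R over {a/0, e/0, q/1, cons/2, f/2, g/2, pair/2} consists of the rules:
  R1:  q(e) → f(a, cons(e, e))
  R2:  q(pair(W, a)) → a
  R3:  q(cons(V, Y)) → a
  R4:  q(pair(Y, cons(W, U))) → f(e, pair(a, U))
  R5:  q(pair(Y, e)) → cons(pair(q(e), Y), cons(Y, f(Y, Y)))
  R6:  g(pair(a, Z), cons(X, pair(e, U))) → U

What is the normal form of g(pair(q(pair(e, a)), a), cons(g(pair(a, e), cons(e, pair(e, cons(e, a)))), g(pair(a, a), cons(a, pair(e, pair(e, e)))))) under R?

1. g(pair(q(pair(e, a)), a), cons(g(pair(a, e), cons(e, pair(e, cons(e, a)))), g(pair(a, a), cons(a, pair(e, pair(e, e))))))  →  g(pair(a, a), cons(g(pair(a, e), cons(e, pair(e, cons(e, a)))), g(pair(a, a), cons(a, pair(e, pair(e, e))))))   [R2 at 1.1]
2. g(pair(a, a), cons(g(pair(a, e), cons(e, pair(e, cons(e, a)))), g(pair(a, a), cons(a, pair(e, pair(e, e))))))  →  g(pair(a, a), cons(cons(e, a), g(pair(a, a), cons(a, pair(e, pair(e, e))))))   [R6 at 2.1]
3. g(pair(a, a), cons(cons(e, a), g(pair(a, a), cons(a, pair(e, pair(e, e))))))  →  g(pair(a, a), cons(cons(e, a), pair(e, e)))   [R6 at 2.2]
4. g(pair(a, a), cons(cons(e, a), pair(e, e)))  →  e   [R6 at ε]

e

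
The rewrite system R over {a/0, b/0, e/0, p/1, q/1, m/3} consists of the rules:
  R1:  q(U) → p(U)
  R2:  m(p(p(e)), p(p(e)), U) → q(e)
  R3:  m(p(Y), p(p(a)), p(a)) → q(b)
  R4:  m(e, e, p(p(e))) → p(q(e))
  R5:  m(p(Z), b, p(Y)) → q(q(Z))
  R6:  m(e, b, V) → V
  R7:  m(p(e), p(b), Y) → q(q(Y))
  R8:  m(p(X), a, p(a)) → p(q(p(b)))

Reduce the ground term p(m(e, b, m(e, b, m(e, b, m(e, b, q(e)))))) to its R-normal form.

p(p(e))

1. p(m(e, b, m(e, b, m(e, b, m(e, b, q(e))))))  →  p(m(e, b, m(e, b, m(e, b, q(e)))))   [R6 at 1]
2. p(m(e, b, m(e, b, m(e, b, q(e)))))  →  p(m(e, b, m(e, b, q(e))))   [R6 at 1]
3. p(m(e, b, m(e, b, q(e))))  →  p(m(e, b, q(e)))   [R6 at 1]
4. p(m(e, b, q(e)))  →  p(q(e))   [R6 at 1]
5. p(q(e))  →  p(p(e))   [R1 at 1]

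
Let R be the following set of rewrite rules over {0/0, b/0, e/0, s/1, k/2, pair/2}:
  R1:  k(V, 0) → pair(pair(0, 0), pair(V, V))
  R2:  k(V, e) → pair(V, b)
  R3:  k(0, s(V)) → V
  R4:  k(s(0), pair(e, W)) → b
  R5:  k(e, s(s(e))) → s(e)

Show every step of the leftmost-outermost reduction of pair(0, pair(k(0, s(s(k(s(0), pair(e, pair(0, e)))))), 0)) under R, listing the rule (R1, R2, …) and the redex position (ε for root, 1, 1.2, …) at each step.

1. pair(0, pair(k(0, s(s(k(s(0), pair(e, pair(0, e)))))), 0))  →  pair(0, pair(s(k(s(0), pair(e, pair(0, e)))), 0))   [R3 at 2.1]
2. pair(0, pair(s(k(s(0), pair(e, pair(0, e)))), 0))  →  pair(0, pair(s(b), 0))   [R4 at 2.1.1]

pair(0, pair(s(b), 0))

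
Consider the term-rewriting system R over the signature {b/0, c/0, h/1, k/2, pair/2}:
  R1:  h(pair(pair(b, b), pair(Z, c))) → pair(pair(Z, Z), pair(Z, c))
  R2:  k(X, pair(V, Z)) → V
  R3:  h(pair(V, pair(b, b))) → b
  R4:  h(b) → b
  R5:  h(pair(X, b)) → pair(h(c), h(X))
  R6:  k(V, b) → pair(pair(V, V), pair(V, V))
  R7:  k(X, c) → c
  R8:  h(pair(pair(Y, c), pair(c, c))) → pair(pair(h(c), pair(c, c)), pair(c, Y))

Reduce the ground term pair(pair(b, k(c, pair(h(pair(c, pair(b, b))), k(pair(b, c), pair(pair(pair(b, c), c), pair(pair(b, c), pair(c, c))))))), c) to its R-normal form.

pair(pair(b, b), c)

1. pair(pair(b, k(c, pair(h(pair(c, pair(b, b))), k(pair(b, c), pair(pair(pair(b, c), c), pair(pair(b, c), pair(c, c))))))), c)  →  pair(pair(b, h(pair(c, pair(b, b)))), c)   [R2 at 1.2]
2. pair(pair(b, h(pair(c, pair(b, b)))), c)  →  pair(pair(b, b), c)   [R3 at 1.2]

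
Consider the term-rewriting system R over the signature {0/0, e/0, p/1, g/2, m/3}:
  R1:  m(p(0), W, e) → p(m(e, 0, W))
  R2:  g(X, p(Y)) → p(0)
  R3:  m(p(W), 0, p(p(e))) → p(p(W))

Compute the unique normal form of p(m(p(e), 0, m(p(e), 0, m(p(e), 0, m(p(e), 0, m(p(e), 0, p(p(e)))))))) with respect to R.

p(p(p(e)))

1. p(m(p(e), 0, m(p(e), 0, m(p(e), 0, m(p(e), 0, m(p(e), 0, p(p(e))))))))  →  p(m(p(e), 0, m(p(e), 0, m(p(e), 0, m(p(e), 0, p(p(e)))))))   [R3 at 1.3.3.3.3]
2. p(m(p(e), 0, m(p(e), 0, m(p(e), 0, m(p(e), 0, p(p(e)))))))  →  p(m(p(e), 0, m(p(e), 0, m(p(e), 0, p(p(e))))))   [R3 at 1.3.3.3]
3. p(m(p(e), 0, m(p(e), 0, m(p(e), 0, p(p(e))))))  →  p(m(p(e), 0, m(p(e), 0, p(p(e)))))   [R3 at 1.3.3]
4. p(m(p(e), 0, m(p(e), 0, p(p(e)))))  →  p(m(p(e), 0, p(p(e))))   [R3 at 1.3]
5. p(m(p(e), 0, p(p(e))))  →  p(p(p(e)))   [R3 at 1]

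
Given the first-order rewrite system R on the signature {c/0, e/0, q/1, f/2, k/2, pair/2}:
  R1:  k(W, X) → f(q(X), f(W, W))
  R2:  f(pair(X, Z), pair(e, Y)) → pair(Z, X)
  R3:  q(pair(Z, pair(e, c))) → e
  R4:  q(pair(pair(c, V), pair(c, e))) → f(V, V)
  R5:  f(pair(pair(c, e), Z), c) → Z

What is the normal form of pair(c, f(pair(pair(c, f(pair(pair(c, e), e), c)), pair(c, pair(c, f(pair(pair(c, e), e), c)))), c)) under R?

1. pair(c, f(pair(pair(c, f(pair(pair(c, e), e), c)), pair(c, pair(c, f(pair(pair(c, e), e), c)))), c))  →  pair(c, f(pair(pair(c, e), pair(c, pair(c, f(pair(pair(c, e), e), c)))), c))   [R5 at 2.1.1.2]
2. pair(c, f(pair(pair(c, e), pair(c, pair(c, f(pair(pair(c, e), e), c)))), c))  →  pair(c, pair(c, pair(c, f(pair(pair(c, e), e), c))))   [R5 at 2]
3. pair(c, pair(c, pair(c, f(pair(pair(c, e), e), c))))  →  pair(c, pair(c, pair(c, e)))   [R5 at 2.2.2]

pair(c, pair(c, pair(c, e)))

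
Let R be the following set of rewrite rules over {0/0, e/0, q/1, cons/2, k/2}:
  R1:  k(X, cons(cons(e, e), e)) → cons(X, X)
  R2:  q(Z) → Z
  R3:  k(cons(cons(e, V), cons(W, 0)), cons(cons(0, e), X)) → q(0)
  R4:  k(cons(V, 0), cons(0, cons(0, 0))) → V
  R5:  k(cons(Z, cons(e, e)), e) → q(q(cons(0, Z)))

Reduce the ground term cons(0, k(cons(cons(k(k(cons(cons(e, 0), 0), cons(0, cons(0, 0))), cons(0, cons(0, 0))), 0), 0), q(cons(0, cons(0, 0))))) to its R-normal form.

cons(0, cons(e, 0))

1. cons(0, k(cons(cons(k(k(cons(cons(e, 0), 0), cons(0, cons(0, 0))), cons(0, cons(0, 0))), 0), 0), q(cons(0, cons(0, 0)))))  →  cons(0, k(cons(cons(k(cons(e, 0), cons(0, cons(0, 0))), 0), 0), q(cons(0, cons(0, 0)))))   [R4 at 2.1.1.1.1]
2. cons(0, k(cons(cons(k(cons(e, 0), cons(0, cons(0, 0))), 0), 0), q(cons(0, cons(0, 0)))))  →  cons(0, k(cons(cons(e, 0), 0), q(cons(0, cons(0, 0)))))   [R4 at 2.1.1.1]
3. cons(0, k(cons(cons(e, 0), 0), q(cons(0, cons(0, 0)))))  →  cons(0, k(cons(cons(e, 0), 0), cons(0, cons(0, 0))))   [R2 at 2.2]
4. cons(0, k(cons(cons(e, 0), 0), cons(0, cons(0, 0))))  →  cons(0, cons(e, 0))   [R4 at 2]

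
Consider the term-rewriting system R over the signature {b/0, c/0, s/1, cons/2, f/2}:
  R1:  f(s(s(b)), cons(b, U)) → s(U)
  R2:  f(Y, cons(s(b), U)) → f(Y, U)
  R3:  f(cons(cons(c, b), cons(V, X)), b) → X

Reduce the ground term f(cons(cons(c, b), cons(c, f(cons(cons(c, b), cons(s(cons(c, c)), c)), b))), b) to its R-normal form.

1. f(cons(cons(c, b), cons(c, f(cons(cons(c, b), cons(s(cons(c, c)), c)), b))), b)  →  f(cons(cons(c, b), cons(s(cons(c, c)), c)), b)   [R3 at ε]
2. f(cons(cons(c, b), cons(s(cons(c, c)), c)), b)  →  c   [R3 at ε]

c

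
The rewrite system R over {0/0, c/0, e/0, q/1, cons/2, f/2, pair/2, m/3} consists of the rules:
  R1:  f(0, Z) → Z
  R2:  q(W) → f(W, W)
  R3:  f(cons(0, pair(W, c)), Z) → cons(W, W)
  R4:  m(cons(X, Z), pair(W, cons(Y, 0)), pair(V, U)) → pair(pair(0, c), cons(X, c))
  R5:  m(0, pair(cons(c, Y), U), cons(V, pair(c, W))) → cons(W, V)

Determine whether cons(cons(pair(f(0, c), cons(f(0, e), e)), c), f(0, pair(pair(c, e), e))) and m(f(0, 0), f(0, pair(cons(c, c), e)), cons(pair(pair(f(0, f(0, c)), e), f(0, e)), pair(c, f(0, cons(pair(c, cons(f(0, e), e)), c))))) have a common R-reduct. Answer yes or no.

yes — NF(t₁) = cons(cons(pair(c, cons(e, e)), c), pair(pair(c, e), e)), NF(t₂) = cons(cons(pair(c, cons(e, e)), c), pair(pair(c, e), e))

Reduce t₁ = cons(cons(pair(f(0, c), cons(f(0, e), e)), c), f(0, pair(pair(c, e), e))):
1. cons(cons(pair(f(0, c), cons(f(0, e), e)), c), f(0, pair(pair(c, e), e)))  →  cons(cons(pair(c, cons(f(0, e), e)), c), f(0, pair(pair(c, e), e)))   [R1 at 1.1.1]
2. cons(cons(pair(c, cons(f(0, e), e)), c), f(0, pair(pair(c, e), e)))  →  cons(cons(pair(c, cons(e, e)), c), f(0, pair(pair(c, e), e)))   [R1 at 1.1.2.1]
3. cons(cons(pair(c, cons(e, e)), c), f(0, pair(pair(c, e), e)))  →  cons(cons(pair(c, cons(e, e)), c), pair(pair(c, e), e))   [R1 at 2]

Reduce t₂ = m(f(0, 0), f(0, pair(cons(c, c), e)), cons(pair(pair(f(0, f(0, c)), e), f(0, e)), pair(c, f(0, cons(pair(c, cons(f(0, e), e)), c))))):
1. m(f(0, 0), f(0, pair(cons(c, c), e)), cons(pair(pair(f(0, f(0, c)), e), f(0, e)), pair(c, f(0, cons(pair(c, cons(f(0, e), e)), c)))))  →  m(0, f(0, pair(cons(c, c), e)), cons(pair(pair(f(0, f(0, c)), e), f(0, e)), pair(c, f(0, cons(pair(c, cons(f(0, e), e)), c)))))   [R1 at 1]
2. m(0, f(0, pair(cons(c, c), e)), cons(pair(pair(f(0, f(0, c)), e), f(0, e)), pair(c, f(0, cons(pair(c, cons(f(0, e), e)), c)))))  →  m(0, pair(cons(c, c), e), cons(pair(pair(f(0, f(0, c)), e), f(0, e)), pair(c, f(0, cons(pair(c, cons(f(0, e), e)), c)))))   [R1 at 2]
3. m(0, pair(cons(c, c), e), cons(pair(pair(f(0, f(0, c)), e), f(0, e)), pair(c, f(0, cons(pair(c, cons(f(0, e), e)), c)))))  →  cons(f(0, cons(pair(c, cons(f(0, e), e)), c)), pair(pair(f(0, f(0, c)), e), f(0, e)))   [R5 at ε]
4. cons(f(0, cons(pair(c, cons(f(0, e), e)), c)), pair(pair(f(0, f(0, c)), e), f(0, e)))  →  cons(cons(pair(c, cons(f(0, e), e)), c), pair(pair(f(0, f(0, c)), e), f(0, e)))   [R1 at 1]
5. cons(cons(pair(c, cons(f(0, e), e)), c), pair(pair(f(0, f(0, c)), e), f(0, e)))  →  cons(cons(pair(c, cons(e, e)), c), pair(pair(f(0, f(0, c)), e), f(0, e)))   [R1 at 1.1.2.1]
6. cons(cons(pair(c, cons(e, e)), c), pair(pair(f(0, f(0, c)), e), f(0, e)))  →  cons(cons(pair(c, cons(e, e)), c), pair(pair(f(0, c), e), f(0, e)))   [R1 at 2.1.1]
7. cons(cons(pair(c, cons(e, e)), c), pair(pair(f(0, c), e), f(0, e)))  →  cons(cons(pair(c, cons(e, e)), c), pair(pair(c, e), f(0, e)))   [R1 at 2.1.1]
8. cons(cons(pair(c, cons(e, e)), c), pair(pair(c, e), f(0, e)))  →  cons(cons(pair(c, cons(e, e)), c), pair(pair(c, e), e))   [R1 at 2.2]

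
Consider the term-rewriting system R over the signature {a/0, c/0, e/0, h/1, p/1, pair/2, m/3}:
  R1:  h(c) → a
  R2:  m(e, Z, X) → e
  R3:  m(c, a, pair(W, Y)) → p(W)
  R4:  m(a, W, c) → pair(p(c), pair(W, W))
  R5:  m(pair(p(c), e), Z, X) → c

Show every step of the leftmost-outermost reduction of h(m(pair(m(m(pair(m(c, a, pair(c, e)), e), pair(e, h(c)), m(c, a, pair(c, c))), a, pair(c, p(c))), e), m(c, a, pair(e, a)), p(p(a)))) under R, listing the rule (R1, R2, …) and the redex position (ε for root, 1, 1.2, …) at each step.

1. h(m(pair(m(m(pair(m(c, a, pair(c, e)), e), pair(e, h(c)), m(c, a, pair(c, c))), a, pair(c, p(c))), e), m(c, a, pair(e, a)), p(p(a))))  →  h(m(pair(m(m(pair(p(c), e), pair(e, h(c)), m(c, a, pair(c, c))), a, pair(c, p(c))), e), m(c, a, pair(e, a)), p(p(a))))   [R3 at 1.1.1.1.1.1]
2. h(m(pair(m(m(pair(p(c), e), pair(e, h(c)), m(c, a, pair(c, c))), a, pair(c, p(c))), e), m(c, a, pair(e, a)), p(p(a))))  →  h(m(pair(m(c, a, pair(c, p(c))), e), m(c, a, pair(e, a)), p(p(a))))   [R5 at 1.1.1.1]
3. h(m(pair(m(c, a, pair(c, p(c))), e), m(c, a, pair(e, a)), p(p(a))))  →  h(m(pair(p(c), e), m(c, a, pair(e, a)), p(p(a))))   [R3 at 1.1.1]
4. h(m(pair(p(c), e), m(c, a, pair(e, a)), p(p(a))))  →  h(c)   [R5 at 1]
5. h(c)  →  a   [R1 at ε]

a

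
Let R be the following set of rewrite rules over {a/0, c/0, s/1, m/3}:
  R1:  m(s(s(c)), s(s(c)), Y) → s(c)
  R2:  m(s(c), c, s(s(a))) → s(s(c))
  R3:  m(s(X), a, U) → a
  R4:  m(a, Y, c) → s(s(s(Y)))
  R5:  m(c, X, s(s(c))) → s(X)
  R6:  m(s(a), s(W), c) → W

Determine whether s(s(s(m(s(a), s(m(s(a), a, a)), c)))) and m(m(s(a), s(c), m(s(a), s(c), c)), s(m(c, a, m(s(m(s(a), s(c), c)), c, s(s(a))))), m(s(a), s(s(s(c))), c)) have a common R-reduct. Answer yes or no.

yes — NF(t₁) = s(s(s(a))), NF(t₂) = s(s(s(a)))

Reduce t₁ = s(s(s(m(s(a), s(m(s(a), a, a)), c)))):
1. s(s(s(m(s(a), s(m(s(a), a, a)), c))))  →  s(s(s(m(s(a), a, a))))   [R6 at 1.1.1]
2. s(s(s(m(s(a), a, a))))  →  s(s(s(a)))   [R3 at 1.1.1]

Reduce t₂ = m(m(s(a), s(c), m(s(a), s(c), c)), s(m(c, a, m(s(m(s(a), s(c), c)), c, s(s(a))))), m(s(a), s(s(s(c))), c)):
1. m(m(s(a), s(c), m(s(a), s(c), c)), s(m(c, a, m(s(m(s(a), s(c), c)), c, s(s(a))))), m(s(a), s(s(s(c))), c))  →  m(m(s(a), s(c), c), s(m(c, a, m(s(m(s(a), s(c), c)), c, s(s(a))))), m(s(a), s(s(s(c))), c))   [R6 at 1.3]
2. m(m(s(a), s(c), c), s(m(c, a, m(s(m(s(a), s(c), c)), c, s(s(a))))), m(s(a), s(s(s(c))), c))  →  m(c, s(m(c, a, m(s(m(s(a), s(c), c)), c, s(s(a))))), m(s(a), s(s(s(c))), c))   [R6 at 1]
3. m(c, s(m(c, a, m(s(m(s(a), s(c), c)), c, s(s(a))))), m(s(a), s(s(s(c))), c))  →  m(c, s(m(c, a, m(s(c), c, s(s(a))))), m(s(a), s(s(s(c))), c))   [R6 at 2.1.3.1.1]
4. m(c, s(m(c, a, m(s(c), c, s(s(a))))), m(s(a), s(s(s(c))), c))  →  m(c, s(m(c, a, s(s(c)))), m(s(a), s(s(s(c))), c))   [R2 at 2.1.3]
5. m(c, s(m(c, a, s(s(c)))), m(s(a), s(s(s(c))), c))  →  m(c, s(s(a)), m(s(a), s(s(s(c))), c))   [R5 at 2.1]
6. m(c, s(s(a)), m(s(a), s(s(s(c))), c))  →  m(c, s(s(a)), s(s(c)))   [R6 at 3]
7. m(c, s(s(a)), s(s(c)))  →  s(s(s(a)))   [R5 at ε]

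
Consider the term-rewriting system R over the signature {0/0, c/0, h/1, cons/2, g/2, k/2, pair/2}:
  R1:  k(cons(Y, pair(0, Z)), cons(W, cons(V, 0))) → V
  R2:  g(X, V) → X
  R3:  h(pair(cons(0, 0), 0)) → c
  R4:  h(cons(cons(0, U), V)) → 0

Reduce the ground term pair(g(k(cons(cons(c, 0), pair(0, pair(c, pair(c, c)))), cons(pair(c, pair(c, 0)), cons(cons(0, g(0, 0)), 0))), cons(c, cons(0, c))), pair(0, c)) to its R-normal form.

pair(cons(0, 0), pair(0, c))

1. pair(g(k(cons(cons(c, 0), pair(0, pair(c, pair(c, c)))), cons(pair(c, pair(c, 0)), cons(cons(0, g(0, 0)), 0))), cons(c, cons(0, c))), pair(0, c))  →  pair(k(cons(cons(c, 0), pair(0, pair(c, pair(c, c)))), cons(pair(c, pair(c, 0)), cons(cons(0, g(0, 0)), 0))), pair(0, c))   [R2 at 1]
2. pair(k(cons(cons(c, 0), pair(0, pair(c, pair(c, c)))), cons(pair(c, pair(c, 0)), cons(cons(0, g(0, 0)), 0))), pair(0, c))  →  pair(cons(0, g(0, 0)), pair(0, c))   [R1 at 1]
3. pair(cons(0, g(0, 0)), pair(0, c))  →  pair(cons(0, 0), pair(0, c))   [R2 at 1.2]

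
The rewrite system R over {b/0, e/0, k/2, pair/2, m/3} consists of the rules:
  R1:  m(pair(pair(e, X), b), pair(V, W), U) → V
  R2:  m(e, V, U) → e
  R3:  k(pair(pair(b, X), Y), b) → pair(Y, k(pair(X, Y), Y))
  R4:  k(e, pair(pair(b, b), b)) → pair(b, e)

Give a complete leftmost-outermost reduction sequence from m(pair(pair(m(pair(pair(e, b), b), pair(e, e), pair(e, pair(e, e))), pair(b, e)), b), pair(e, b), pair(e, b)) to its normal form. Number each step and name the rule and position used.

1. m(pair(pair(m(pair(pair(e, b), b), pair(e, e), pair(e, pair(e, e))), pair(b, e)), b), pair(e, b), pair(e, b))  →  m(pair(pair(e, pair(b, e)), b), pair(e, b), pair(e, b))   [R1 at 1.1.1]
2. m(pair(pair(e, pair(b, e)), b), pair(e, b), pair(e, b))  →  e   [R1 at ε]

e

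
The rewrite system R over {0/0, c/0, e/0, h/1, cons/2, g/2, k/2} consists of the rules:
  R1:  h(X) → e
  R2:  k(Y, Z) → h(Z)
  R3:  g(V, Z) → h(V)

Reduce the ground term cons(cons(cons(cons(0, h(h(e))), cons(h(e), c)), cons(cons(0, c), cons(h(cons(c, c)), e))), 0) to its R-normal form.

cons(cons(cons(cons(0, e), cons(e, c)), cons(cons(0, c), cons(e, e))), 0)

1. cons(cons(cons(cons(0, h(h(e))), cons(h(e), c)), cons(cons(0, c), cons(h(cons(c, c)), e))), 0)  →  cons(cons(cons(cons(0, e), cons(h(e), c)), cons(cons(0, c), cons(h(cons(c, c)), e))), 0)   [R1 at 1.1.1.2]
2. cons(cons(cons(cons(0, e), cons(h(e), c)), cons(cons(0, c), cons(h(cons(c, c)), e))), 0)  →  cons(cons(cons(cons(0, e), cons(e, c)), cons(cons(0, c), cons(h(cons(c, c)), e))), 0)   [R1 at 1.1.2.1]
3. cons(cons(cons(cons(0, e), cons(e, c)), cons(cons(0, c), cons(h(cons(c, c)), e))), 0)  →  cons(cons(cons(cons(0, e), cons(e, c)), cons(cons(0, c), cons(e, e))), 0)   [R1 at 1.2.2.1]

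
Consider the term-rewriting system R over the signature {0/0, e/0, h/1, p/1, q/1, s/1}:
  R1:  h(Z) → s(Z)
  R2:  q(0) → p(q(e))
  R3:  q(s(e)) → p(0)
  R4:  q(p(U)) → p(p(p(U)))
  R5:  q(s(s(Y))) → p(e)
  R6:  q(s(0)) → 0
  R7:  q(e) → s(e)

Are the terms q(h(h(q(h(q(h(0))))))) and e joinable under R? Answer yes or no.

Reduce t₁ = q(h(h(q(h(q(h(0))))))):
1. q(h(h(q(h(q(h(0)))))))  →  q(s(h(q(h(q(h(0)))))))   [R1 at 1]
2. q(s(h(q(h(q(h(0)))))))  →  q(s(s(q(h(q(h(0)))))))   [R1 at 1.1]
3. q(s(s(q(h(q(h(0)))))))  →  p(e)   [R5 at ε]

Reduce t₂ = e:

no — NF(t₁) = p(e), NF(t₂) = e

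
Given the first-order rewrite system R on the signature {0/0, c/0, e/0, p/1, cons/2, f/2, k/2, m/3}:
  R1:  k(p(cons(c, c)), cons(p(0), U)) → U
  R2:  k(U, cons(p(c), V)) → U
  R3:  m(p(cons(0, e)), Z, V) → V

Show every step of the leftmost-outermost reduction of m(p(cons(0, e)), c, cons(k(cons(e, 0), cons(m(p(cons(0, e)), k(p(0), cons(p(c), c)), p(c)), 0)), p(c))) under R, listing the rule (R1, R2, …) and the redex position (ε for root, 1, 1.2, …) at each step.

cons(cons(e, 0), p(c))

1. m(p(cons(0, e)), c, cons(k(cons(e, 0), cons(m(p(cons(0, e)), k(p(0), cons(p(c), c)), p(c)), 0)), p(c)))  →  cons(k(cons(e, 0), cons(m(p(cons(0, e)), k(p(0), cons(p(c), c)), p(c)), 0)), p(c))   [R3 at ε]
2. cons(k(cons(e, 0), cons(m(p(cons(0, e)), k(p(0), cons(p(c), c)), p(c)), 0)), p(c))  →  cons(k(cons(e, 0), cons(p(c), 0)), p(c))   [R3 at 1.2.1]
3. cons(k(cons(e, 0), cons(p(c), 0)), p(c))  →  cons(cons(e, 0), p(c))   [R2 at 1]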